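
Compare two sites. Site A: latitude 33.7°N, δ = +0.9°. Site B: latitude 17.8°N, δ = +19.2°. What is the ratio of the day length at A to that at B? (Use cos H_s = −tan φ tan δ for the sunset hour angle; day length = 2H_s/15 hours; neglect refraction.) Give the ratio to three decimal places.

A: H_s = arccos(−tan 33.7° · tan 0.9°) = 90.60°, so 2H_s/15 = 12.0800 h.
B: H_s = arccos(−tan 17.8° · tan 19.2°) = 96.42°, so 2H_s/15 = 12.8560 h.
Ratio A/B = 12.0800 / 12.8560 = 0.9396.

0.940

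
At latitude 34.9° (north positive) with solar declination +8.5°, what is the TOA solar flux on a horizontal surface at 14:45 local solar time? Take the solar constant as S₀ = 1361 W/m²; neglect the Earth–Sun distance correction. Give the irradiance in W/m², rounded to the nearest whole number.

Hour angle H = 15° × (14.75 − 12) = 41.25°.
cos θ_z = sin φ sin δ + cos φ cos δ cos H = (0.5721)(0.1478) + (0.8202)(0.9890)(0.7518) = 0.6944.
Top-of-atmosphere irradiance = S₀ cos θ_z = 1361 × 0.6944 = 945.08 W/m².

945 W/m²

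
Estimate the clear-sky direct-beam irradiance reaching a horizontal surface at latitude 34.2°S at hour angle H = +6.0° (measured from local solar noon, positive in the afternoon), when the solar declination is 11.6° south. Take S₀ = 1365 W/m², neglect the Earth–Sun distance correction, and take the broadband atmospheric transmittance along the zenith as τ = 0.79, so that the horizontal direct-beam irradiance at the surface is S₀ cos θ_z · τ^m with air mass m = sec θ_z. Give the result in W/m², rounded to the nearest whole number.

With φ = -34.2°, δ = -11.6°, H = 6.00°: sin φ sin δ = 0.1130, cos φ cos δ cos H = 0.8057, so cos θ_z = 0.9187.
Air mass m = 1/cos θ_z = 1/0.9187 = 1.088; τ^m = 0.79^1.088 = 0.7738.
Surface direct beam = 1365 × 0.9187 × 0.7738 = 970.36 W/m².

970 W/m²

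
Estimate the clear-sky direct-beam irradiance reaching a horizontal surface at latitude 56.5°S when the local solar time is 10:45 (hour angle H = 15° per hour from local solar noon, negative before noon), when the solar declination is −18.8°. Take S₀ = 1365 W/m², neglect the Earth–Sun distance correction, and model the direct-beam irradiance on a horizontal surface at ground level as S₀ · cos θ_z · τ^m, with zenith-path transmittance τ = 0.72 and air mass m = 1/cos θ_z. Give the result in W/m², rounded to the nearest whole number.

678 W/m²

Hour angle H = 15° × (10.75 − 12) = -18.75°.
With φ = -56.5°, δ = -18.8°, H = -18.75°: sin φ sin δ = 0.2687, cos φ cos δ cos H = 0.4948, so cos θ_z = 0.7635.
Air mass m = 1/cos θ_z = 1/0.7635 = 1.310; τ^m = 0.72^1.310 = 0.6503.
Surface direct beam = 1365 × 0.7635 × 0.6503 = 677.73 W/m².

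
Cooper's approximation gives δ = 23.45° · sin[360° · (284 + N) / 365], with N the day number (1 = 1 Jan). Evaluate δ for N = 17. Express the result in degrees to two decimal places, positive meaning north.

360 × (284 + 17) / 365 = 296.877°; sin(296.877°) = -0.8920.
δ = 23.45 × -0.8920 = -20.917° ≈ -20.92°.

-20.92°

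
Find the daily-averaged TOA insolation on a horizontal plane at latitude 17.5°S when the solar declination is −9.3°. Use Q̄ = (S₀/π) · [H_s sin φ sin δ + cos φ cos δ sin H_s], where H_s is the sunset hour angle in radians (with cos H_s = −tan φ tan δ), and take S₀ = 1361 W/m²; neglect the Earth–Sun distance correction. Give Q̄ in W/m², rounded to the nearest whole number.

441 W/m²

cos H_s = −tan(-17.5°) · tan(-9.3°) = -0.0516, so H_s = arccos(-0.0516) = 92.96°. In radians, H_s = 1.6225.
H_s sin φ sin δ = 1.6225 × -0.3007 × -0.1616 = 0.0788.
cos φ cos δ sin H_s = 0.9537 × 0.9869 × 0.9987 = 0.9400.
Q̄ = (1361/π) × (0.0788 + 0.9400) = 433.22 × 1.0188 = 441.36 W/m².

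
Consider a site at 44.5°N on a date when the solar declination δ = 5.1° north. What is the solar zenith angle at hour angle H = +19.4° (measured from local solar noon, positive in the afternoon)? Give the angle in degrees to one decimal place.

With φ = 44.5°, δ = 5.1°, H = 19.40°: sin φ sin δ = 0.0623, cos φ cos δ cos H = 0.6701, so cos θ_z = 0.7324.
θ_z = arccos(0.7324) = 42.91°.

42.9°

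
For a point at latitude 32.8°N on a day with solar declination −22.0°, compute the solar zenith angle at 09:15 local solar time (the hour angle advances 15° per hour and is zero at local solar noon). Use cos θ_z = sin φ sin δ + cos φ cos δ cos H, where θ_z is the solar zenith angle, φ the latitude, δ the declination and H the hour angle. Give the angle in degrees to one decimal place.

67.5°

Hour angle H = 15° × (9.25 − 12) = -41.25°.
cos θ_z = sin φ sin δ + cos φ cos δ cos H = (0.5417)(-0.3746) + (0.8406)(0.9272)(0.7518) = 0.3830.
θ_z = arccos(0.3830) = 67.48°.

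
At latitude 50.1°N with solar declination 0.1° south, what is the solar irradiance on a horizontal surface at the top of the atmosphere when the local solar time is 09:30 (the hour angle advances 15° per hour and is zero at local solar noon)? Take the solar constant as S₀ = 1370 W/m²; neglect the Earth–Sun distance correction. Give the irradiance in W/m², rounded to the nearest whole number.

695 W/m²

Hour angle H = 15° × (9.5 − 12) = -37.50°.
cos θ_z = sin(50.1°) sin(-0.1°) + cos(50.1°) cos(-0.1°) cos(-37.50°) = -0.0013 + 0.5089 = 0.5076.
Top-of-atmosphere irradiance = S₀ cos θ_z = 1370 × 0.5076 = 695.41 W/m².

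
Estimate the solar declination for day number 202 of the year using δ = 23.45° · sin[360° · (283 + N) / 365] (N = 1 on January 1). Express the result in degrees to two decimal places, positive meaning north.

360 × (283 + 202) / 365 = 478.356°; sin(478.356°) = 0.8800.
δ = 23.45 × 0.8800 = 20.636° ≈ +20.64°.

+20.64°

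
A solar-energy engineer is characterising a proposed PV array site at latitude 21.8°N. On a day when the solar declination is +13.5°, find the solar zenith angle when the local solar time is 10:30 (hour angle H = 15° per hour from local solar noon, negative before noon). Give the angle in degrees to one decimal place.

Hour angle H = 15° × (10.5 − 12) = -22.50°.
cos θ_z = sin φ sin δ + cos φ cos δ cos H = (0.3714)(0.2334) + (0.9285)(0.9724)(0.9239) = 0.9208.
θ_z = arccos(0.9208) = 22.96°.

23.0°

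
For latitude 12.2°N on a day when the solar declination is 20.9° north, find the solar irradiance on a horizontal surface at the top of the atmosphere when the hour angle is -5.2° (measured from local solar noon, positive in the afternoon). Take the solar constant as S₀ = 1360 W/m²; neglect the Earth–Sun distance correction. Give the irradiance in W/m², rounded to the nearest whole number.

cos θ_z = sin φ sin δ + cos φ cos δ cos H = (0.2113)(0.3567) + (0.9774)(0.9342)(0.9959) = 0.9847.
Top-of-atmosphere irradiance = S₀ cos θ_z = 1360 × 0.9847 = 1339.19 W/m².

1339 W/m²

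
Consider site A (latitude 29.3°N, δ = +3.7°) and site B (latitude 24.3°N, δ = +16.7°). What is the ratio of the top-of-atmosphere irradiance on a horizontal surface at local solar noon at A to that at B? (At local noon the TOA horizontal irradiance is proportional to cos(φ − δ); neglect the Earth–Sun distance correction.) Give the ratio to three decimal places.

A: cos θ_z = cos(29.3° − (3.7°)) = 0.9018.
B: cos θ_z = cos(24.3° − (16.7°)) = 0.9912.
Ratio A/B = 0.9018 / 0.9912 = 0.9098.

0.910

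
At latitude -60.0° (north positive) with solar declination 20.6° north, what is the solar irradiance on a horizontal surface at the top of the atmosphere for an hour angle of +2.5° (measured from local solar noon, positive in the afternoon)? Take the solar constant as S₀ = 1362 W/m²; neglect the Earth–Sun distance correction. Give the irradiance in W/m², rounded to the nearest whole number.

222 W/m²

cos θ_z = sin(-60.0°) sin(20.6°) + cos(-60.0°) cos(20.6°) cos(2.50°) = -0.3047 + 0.4676 = 0.1629.
Top-of-atmosphere irradiance = S₀ cos θ_z = 1362 × 0.1629 = 221.87 W/m².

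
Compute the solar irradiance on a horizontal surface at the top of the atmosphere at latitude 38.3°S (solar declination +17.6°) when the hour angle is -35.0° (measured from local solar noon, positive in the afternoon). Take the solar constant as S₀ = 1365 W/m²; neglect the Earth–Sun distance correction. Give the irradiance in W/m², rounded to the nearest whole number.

cos θ_z = sin(-38.3°) sin(17.6°) + cos(-38.3°) cos(17.6°) cos(-35.00°) = -0.1874 + 0.6128 = 0.4254.
Top-of-atmosphere irradiance = S₀ cos θ_z = 1365 × 0.4254 = 580.67 W/m².

581 W/m²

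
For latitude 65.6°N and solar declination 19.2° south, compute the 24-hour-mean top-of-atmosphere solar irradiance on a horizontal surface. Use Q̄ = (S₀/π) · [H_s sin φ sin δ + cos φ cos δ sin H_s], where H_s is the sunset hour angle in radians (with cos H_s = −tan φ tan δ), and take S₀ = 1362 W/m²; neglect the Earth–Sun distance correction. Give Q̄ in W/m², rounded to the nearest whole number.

−tan φ tan δ = −(2.2045)(-0.3482) = 0.7676; H_s = arccos(0.7676) = 39.86°. In radians, H_s = 0.6957.
H_s sin φ sin δ = 0.6957 × 0.9107 × -0.3289 = -0.2084.
cos φ cos δ sin H_s = 0.4131 × 0.9444 × 0.6409 = 0.2500.
Q̄ = (1362/π) × (-0.2084 + 0.2500) = 433.54 × 0.0416 = 18.04 W/m².

18 W/m²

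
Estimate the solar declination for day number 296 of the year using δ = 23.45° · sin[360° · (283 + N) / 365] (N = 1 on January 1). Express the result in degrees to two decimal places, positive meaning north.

-12.10°

360 × (283 + 296) / 365 = 571.068°; sin(571.068°) = -0.5161.
δ = 23.45 × -0.5161 = -12.103° ≈ -12.10°.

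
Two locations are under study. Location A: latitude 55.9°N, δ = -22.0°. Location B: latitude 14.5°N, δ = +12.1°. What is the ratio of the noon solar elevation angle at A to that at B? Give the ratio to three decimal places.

A: 90° − |55.9 − (-22.0)| = 12.10°.
B: 90° − |14.5 − (12.1)| = 87.60°.
Ratio A/B = 12.1000 / 87.6000 = 0.1381.

0.138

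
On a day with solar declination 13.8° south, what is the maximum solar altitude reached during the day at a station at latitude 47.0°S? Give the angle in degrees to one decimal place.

At local solar noon the hour angle is zero, so the elevation is 90° − |φ − δ| = 90° − |-47.0° − (-13.8°)| = 90° − 33.2° = 56.8°.

56.8°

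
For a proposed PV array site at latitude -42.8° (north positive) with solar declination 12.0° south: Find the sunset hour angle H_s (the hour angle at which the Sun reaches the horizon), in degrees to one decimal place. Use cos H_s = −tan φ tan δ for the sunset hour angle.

−tan φ tan δ = −(-0.9260)(-0.2126) = -0.1969; H_s = arccos(-0.1969) = 101.36°.

101.4°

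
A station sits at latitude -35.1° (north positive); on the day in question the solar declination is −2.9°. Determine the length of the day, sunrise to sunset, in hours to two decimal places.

−tan φ tan δ = −(-0.7028)(-0.0507) = -0.0356; H_s = arccos(-0.0356) = 92.04°.
Day length = 2 H_s / 15° h⁻¹ = 184.08° / 15 = 12.272 h.

12.27 hours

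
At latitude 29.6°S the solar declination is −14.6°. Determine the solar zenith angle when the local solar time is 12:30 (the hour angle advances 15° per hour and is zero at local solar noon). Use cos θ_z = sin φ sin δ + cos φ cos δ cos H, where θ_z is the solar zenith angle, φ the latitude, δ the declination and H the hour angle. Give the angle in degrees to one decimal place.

Hour angle H = 15° × (12.5 − 12) = 7.50°.
With φ = -29.6°, δ = -14.6°, H = 7.50°: sin φ sin δ = 0.1245, cos φ cos δ cos H = 0.8342, so cos θ_z = 0.9587.
θ_z = arccos(0.9587) = 16.52°.

16.5°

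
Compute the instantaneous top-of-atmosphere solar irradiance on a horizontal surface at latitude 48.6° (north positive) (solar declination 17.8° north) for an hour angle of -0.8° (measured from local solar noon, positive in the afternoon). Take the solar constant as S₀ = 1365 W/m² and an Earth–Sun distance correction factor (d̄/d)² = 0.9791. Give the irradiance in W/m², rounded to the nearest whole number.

1148 W/m²

cos θ_z = sin φ sin δ + cos φ cos δ cos H = (0.7501)(0.3057) + (0.6613)(0.9521)(0.9999) = 0.8589.
Top-of-atmosphere irradiance = S₀ (d̄/d)² cos θ_z = 1365 × 0.9791 × 0.8589 = 1147.90 W/m².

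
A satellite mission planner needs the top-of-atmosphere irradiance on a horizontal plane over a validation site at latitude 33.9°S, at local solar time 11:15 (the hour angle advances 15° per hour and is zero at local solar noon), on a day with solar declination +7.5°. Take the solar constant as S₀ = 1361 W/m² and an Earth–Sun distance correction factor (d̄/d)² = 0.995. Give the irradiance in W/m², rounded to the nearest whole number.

Hour angle H = 15° × (11.25 − 12) = -11.25°.
With φ = -33.9°, δ = 7.5°, H = -11.25°: sin φ sin δ = -0.0728, cos φ cos δ cos H = 0.8071, so cos θ_z = 0.7343.
Top-of-atmosphere irradiance = S₀ (d̄/d)² cos θ_z = 1361 × 0.995 × 0.7343 = 994.39 W/m².

994 W/m²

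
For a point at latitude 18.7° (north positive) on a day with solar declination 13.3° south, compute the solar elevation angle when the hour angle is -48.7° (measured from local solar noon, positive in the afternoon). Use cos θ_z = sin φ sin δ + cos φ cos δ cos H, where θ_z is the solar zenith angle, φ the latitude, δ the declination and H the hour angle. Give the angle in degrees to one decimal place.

cos θ_z = sin(18.7°) sin(-13.3°) + cos(18.7°) cos(-13.3°) cos(-48.70°) = -0.0738 + 0.6084 = 0.5346.
θ_z = arccos(0.5346) = 57.68°, so the elevation is 90° − 57.68° = 32.32°.

32.3°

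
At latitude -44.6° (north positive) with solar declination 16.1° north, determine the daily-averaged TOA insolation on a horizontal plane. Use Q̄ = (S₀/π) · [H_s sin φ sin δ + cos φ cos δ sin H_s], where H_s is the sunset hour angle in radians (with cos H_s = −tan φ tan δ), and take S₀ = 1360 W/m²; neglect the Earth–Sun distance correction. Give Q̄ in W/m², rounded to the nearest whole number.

176 W/m²

The sunset hour angle satisfies cos H_s = −tan φ tan δ = 0.2846, giving H_s = 73.47°. In radians, H_s = 1.2823.
H_s sin φ sin δ = 1.2823 × -0.7022 × 0.2773 = -0.2497.
cos φ cos δ sin H_s = 0.7120 × 0.9608 × 0.9587 = 0.6558.
Q̄ = (1360/π) × (-0.2497 + 0.6558) = 432.90 × 0.4061 = 175.80 W/m².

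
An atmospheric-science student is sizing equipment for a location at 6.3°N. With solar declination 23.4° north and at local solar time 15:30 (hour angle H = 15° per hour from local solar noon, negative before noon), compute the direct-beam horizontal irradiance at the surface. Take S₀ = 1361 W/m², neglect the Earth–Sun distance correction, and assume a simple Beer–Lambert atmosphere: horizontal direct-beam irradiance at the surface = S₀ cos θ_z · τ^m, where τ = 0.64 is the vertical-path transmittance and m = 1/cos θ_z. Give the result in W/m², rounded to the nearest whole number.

387 W/m²

Hour angle H = 15° × (15.5 − 12) = 52.50°.
cos θ_z = sin(6.3°) sin(23.4°) + cos(6.3°) cos(23.4°) cos(52.50°) = 0.0436 + 0.5553 = 0.5989.
Air mass m = 1/cos θ_z = 1/0.5989 = 1.670; τ^m = 0.64^1.670 = 0.4746.
Surface direct beam = 1361 × 0.5989 × 0.4746 = 386.85 W/m².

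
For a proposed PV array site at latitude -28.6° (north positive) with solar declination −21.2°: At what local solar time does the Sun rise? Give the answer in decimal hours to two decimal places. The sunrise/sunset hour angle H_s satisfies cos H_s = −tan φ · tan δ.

The sunset hour angle satisfies cos H_s = −tan φ tan δ = -0.2115, giving H_s = 102.21°.
Sunrise is at 12 − H_s/15 = 12 − 6.814 = 5.186 h local solar time.

5.19 h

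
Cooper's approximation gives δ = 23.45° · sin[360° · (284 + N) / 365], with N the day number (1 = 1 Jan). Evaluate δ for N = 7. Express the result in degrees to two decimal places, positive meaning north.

360 × (284 + 7) / 365 = 287.014°; sin(287.014°) = -0.9562.
δ = 23.45 × -0.9562 = -22.423° ≈ -22.42°.

-22.42°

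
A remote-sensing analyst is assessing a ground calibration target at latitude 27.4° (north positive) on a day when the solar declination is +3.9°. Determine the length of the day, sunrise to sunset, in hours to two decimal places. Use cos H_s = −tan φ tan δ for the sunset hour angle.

The sunset hour angle satisfies cos H_s = −tan φ tan δ = -0.0353, giving H_s = 92.02°.
Day length = 2 H_s / 15° h⁻¹ = 184.04° / 15 = 12.269 h.

12.27 hours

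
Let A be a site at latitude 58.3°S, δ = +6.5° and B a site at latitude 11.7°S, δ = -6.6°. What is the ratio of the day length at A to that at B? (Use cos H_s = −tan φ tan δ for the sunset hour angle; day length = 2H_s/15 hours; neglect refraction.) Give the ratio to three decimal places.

0.869

A: H_s = arccos(−tan -58.3° · tan 6.5°) = 79.37°, so 2H_s/15 = 10.5827 h.
B: H_s = arccos(−tan -11.7° · tan -6.6°) = 91.37°, so 2H_s/15 = 12.1827 h.
Ratio A/B = 10.5827 / 12.1827 = 0.8687.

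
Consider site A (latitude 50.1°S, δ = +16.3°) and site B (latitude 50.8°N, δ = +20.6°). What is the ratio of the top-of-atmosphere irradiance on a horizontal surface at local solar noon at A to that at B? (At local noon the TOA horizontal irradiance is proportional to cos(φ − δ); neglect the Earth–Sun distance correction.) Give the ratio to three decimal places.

A: cos θ_z = cos(-50.1° − (16.3°)) = 0.4003.
B: cos θ_z = cos(50.8° − (20.6°)) = 0.8643.
Ratio A/B = 0.4003 / 0.8643 = 0.4631.

0.463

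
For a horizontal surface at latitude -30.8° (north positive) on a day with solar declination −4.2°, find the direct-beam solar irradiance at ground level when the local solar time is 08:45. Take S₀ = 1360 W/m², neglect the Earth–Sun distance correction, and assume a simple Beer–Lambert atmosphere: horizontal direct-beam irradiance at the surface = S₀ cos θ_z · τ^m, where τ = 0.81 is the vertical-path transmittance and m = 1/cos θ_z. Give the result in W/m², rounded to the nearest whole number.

Hour angle H = 15° × (8.75 − 12) = -48.75°.
cos θ_z = sin φ sin δ + cos φ cos δ cos H = (-0.5120)(-0.0732) + (0.8590)(0.9973)(0.6593) = 0.6023.
Air mass m = 1/cos θ_z = 1/0.6023 = 1.660; τ^m = 0.81^1.660 = 0.7048.
Surface direct beam = 1360 × 0.6023 × 0.7048 = 577.32 W/m².

577 W/m²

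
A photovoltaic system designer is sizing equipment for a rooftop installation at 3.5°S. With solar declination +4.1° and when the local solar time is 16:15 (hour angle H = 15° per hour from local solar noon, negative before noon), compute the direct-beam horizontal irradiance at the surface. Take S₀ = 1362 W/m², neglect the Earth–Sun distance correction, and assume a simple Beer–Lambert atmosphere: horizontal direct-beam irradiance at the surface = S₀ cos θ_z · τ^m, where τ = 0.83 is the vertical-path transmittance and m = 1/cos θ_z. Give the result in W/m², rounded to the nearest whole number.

387 W/m²

Hour angle H = 15° × (16.25 − 12) = 63.75°.
With φ = -3.5°, δ = 4.1°, H = 63.75°: sin φ sin δ = -0.0044, cos φ cos δ cos H = 0.4403, so cos θ_z = 0.4359.
Air mass m = 1/cos θ_z = 1/0.4359 = 2.294; τ^m = 0.83^2.294 = 0.6522.
Surface direct beam = 1362 × 0.4359 × 0.6522 = 387.21 W/m².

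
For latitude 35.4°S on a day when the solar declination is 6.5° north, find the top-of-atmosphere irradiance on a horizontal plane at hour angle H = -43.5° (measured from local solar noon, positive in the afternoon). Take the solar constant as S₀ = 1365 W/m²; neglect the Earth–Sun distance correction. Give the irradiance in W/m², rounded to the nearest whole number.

With φ = -35.4°, δ = 6.5°, H = -43.50°: sin φ sin δ = -0.0656, cos φ cos δ cos H = 0.5875, so cos θ_z = 0.5219.
Top-of-atmosphere irradiance = S₀ cos θ_z = 1365 × 0.5219 = 712.39 W/m².

712 W/m²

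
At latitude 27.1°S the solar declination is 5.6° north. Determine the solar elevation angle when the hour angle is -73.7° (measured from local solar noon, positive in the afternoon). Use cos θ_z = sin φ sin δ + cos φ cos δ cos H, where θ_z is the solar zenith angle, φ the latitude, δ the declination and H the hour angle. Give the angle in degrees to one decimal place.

11.8°

cos θ_z = sin(-27.1°) sin(5.6°) + cos(-27.1°) cos(5.6°) cos(-73.70°) = -0.0445 + 0.2487 = 0.2042.
θ_z = arccos(0.2042) = 78.22°, so the elevation is 90° − 78.22° = 11.78°.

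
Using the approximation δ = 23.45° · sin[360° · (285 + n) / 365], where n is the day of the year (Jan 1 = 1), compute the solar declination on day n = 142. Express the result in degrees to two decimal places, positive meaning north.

+20.54°

360 × (285 + 142) / 365 = 421.151°; sin(421.151°) = 0.8759.
δ = 23.45 × 0.8759 = 20.540° ≈ +20.54°.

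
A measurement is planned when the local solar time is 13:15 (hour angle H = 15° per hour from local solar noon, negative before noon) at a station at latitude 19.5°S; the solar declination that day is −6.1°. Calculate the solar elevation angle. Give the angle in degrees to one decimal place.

67.4°

Hour angle H = 15° × (13.25 − 12) = 18.75°.
With φ = -19.5°, δ = -6.1°, H = 18.75°: sin φ sin δ = 0.0355, cos φ cos δ cos H = 0.8876, so cos θ_z = 0.9231.
θ_z = arccos(0.9231) = 22.62°, so the elevation is 90° − 22.62° = 67.38°.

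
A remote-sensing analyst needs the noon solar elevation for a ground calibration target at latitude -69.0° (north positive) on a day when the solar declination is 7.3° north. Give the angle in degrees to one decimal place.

At local solar noon the hour angle is zero, so the elevation is 90° − |φ − δ| = 90° − |-69.0° − (7.3°)| = 90° − 76.3° = 13.7°.

13.7°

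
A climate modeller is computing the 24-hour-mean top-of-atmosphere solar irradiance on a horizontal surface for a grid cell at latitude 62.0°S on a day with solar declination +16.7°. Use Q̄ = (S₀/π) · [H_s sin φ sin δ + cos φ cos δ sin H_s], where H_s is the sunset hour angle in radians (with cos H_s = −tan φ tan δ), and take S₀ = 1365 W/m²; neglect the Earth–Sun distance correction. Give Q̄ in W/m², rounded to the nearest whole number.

54 W/m²

cos H_s = −tan(-62.0°) · tan(16.7°) = 0.5642, so H_s = arccos(0.5642) = 55.65°. In radians, H_s = 0.9713.
H_s sin φ sin δ = 0.9713 × -0.8829 × 0.2874 = -0.2465.
cos φ cos δ sin H_s = 0.4695 × 0.9578 × 0.8256 = 0.3713.
Q̄ = (1365/π) × (-0.2465 + 0.3713) = 434.49 × 0.1248 = 54.22 W/m².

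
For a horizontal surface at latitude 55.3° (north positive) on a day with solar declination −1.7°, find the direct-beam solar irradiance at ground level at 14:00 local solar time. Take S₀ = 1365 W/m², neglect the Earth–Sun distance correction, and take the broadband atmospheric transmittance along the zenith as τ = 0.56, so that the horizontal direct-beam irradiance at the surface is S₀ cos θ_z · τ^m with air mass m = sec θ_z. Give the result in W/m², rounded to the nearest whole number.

Hour angle H = 15° × (14 − 12) = 30.00°.
With φ = 55.3°, δ = -1.7°, H = 30.00°: sin φ sin δ = -0.0244, cos φ cos δ cos H = 0.4928, so cos θ_z = 0.4684.
Air mass m = 1/cos θ_z = 1/0.4684 = 2.135; τ^m = 0.56^2.135 = 0.2900.
Surface direct beam = 1365 × 0.4684 × 0.2900 = 185.42 W/m².

185 W/m²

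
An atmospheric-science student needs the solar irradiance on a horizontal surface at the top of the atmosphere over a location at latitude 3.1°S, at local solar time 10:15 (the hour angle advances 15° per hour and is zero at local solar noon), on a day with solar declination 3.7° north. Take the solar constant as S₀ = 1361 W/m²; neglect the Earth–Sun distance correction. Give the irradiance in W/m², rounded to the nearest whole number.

Hour angle H = 15° × (10.25 − 12) = -26.25°.
cos θ_z = sin φ sin δ + cos φ cos δ cos H = (-0.0541)(0.0645) + (0.9985)(0.9979)(0.8969) = 0.8902.
Top-of-atmosphere irradiance = S₀ cos θ_z = 1361 × 0.8902 = 1211.56 W/m².

1212 W/m²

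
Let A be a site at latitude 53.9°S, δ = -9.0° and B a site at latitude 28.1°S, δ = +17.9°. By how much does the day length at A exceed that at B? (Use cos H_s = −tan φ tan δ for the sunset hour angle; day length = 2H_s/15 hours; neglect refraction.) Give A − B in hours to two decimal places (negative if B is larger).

+3.00 h

A: H_s = arccos(−tan -53.9° · tan -9.0°) = 102.54°, so 2H_s/15 = 13.6720 h.
B: H_s = arccos(−tan -28.1° · tan 17.9°) = 80.07°, so 2H_s/15 = 10.6760 h.
A − B = 13.6720 − 10.6760 = 2.9960 h.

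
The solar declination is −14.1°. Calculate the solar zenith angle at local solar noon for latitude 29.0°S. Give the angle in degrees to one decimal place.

14.9°

At local solar noon the hour angle is zero, so the zenith angle is |φ − δ| = |-29.0° − (-14.1°)| = 14.9°.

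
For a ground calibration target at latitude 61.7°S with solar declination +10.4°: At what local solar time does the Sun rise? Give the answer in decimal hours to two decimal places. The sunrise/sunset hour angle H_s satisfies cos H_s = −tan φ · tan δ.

−tan φ tan δ = −(-1.8572)(0.1835) = 0.3408; H_s = arccos(0.3408) = 70.07°.
Sunrise is at 12 − H_s/15 = 12 − 4.671 = 7.329 h local solar time.

7.33 h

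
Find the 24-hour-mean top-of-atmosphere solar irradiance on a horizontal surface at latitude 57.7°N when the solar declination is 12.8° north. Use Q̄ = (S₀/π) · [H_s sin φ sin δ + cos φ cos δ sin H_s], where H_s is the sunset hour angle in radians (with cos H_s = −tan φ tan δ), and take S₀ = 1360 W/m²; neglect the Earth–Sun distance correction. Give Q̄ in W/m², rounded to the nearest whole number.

368 W/m²

The sunset hour angle satisfies cos H_s = −tan φ tan δ = -0.3594, giving H_s = 111.06°. In radians, H_s = 1.9384.
H_s sin φ sin δ = 1.9384 × 0.8453 × 0.2215 = 0.3629.
cos φ cos δ sin H_s = 0.5344 × 0.9751 × 0.9332 = 0.4863.
Q̄ = (1360/π) × (0.3629 + 0.4863) = 432.90 × 0.8492 = 367.62 W/m².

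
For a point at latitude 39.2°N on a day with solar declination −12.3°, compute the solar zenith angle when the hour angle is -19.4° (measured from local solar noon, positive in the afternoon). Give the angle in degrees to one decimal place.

54.6°

cos θ_z = sin φ sin δ + cos φ cos δ cos H = (0.6320)(-0.2130) + (0.7749)(0.9770)(0.9432) = 0.5795.
θ_z = arccos(0.5795) = 54.58°.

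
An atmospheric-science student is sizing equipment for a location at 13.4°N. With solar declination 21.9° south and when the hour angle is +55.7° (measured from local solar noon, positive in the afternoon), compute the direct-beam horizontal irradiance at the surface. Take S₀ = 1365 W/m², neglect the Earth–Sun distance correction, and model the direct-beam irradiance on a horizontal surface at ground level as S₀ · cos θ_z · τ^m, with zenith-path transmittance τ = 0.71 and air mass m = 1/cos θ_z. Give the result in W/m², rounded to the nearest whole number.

256 W/m²

With φ = 13.4°, δ = -21.9°, H = 55.70°: sin φ sin δ = -0.0864, cos φ cos δ cos H = 0.5086, so cos θ_z = 0.4222.
Air mass m = 1/cos θ_z = 1/0.4222 = 2.369; τ^m = 0.71^2.369 = 0.4443.
Surface direct beam = 1365 × 0.4222 × 0.4443 = 256.05 W/m².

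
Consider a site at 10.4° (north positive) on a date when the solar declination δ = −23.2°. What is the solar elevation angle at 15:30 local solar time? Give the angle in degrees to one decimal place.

Hour angle H = 15° × (15.5 − 12) = 52.50°.
With φ = 10.4°, δ = -23.2°, H = 52.50°: sin φ sin δ = -0.0711, cos φ cos δ cos H = 0.5503, so cos θ_z = 0.4792.
θ_z = arccos(0.4792) = 61.37°, so the elevation is 90° − 61.37° = 28.63°.

28.6°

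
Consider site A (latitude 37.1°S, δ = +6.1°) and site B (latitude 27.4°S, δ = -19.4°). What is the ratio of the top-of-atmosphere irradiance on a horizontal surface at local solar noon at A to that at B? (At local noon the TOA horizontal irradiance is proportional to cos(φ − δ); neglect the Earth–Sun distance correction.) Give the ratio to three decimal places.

A: cos θ_z = cos(-37.1° − (6.1°)) = 0.7290.
B: cos θ_z = cos(-27.4° − (-19.4°)) = 0.9903.
Ratio A/B = 0.7290 / 0.9903 = 0.7361.

0.736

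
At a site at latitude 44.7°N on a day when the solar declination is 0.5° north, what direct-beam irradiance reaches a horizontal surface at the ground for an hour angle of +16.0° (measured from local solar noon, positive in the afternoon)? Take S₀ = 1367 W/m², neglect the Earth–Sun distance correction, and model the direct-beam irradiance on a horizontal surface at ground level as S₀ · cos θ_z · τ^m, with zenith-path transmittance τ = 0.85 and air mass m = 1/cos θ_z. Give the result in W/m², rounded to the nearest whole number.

744 W/m²

With φ = 44.7°, δ = 0.5°, H = 16.00°: sin φ sin δ = 0.0061, cos φ cos δ cos H = 0.6832, so cos θ_z = 0.6893.
Air mass m = 1/cos θ_z = 1/0.6893 = 1.451; τ^m = 0.85^1.451 = 0.7899.
Surface direct beam = 1367 × 0.6893 × 0.7899 = 744.30 W/m².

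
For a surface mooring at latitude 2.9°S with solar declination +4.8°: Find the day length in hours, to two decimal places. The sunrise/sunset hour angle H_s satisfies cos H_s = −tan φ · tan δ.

11.97 hours

The sunset hour angle satisfies cos H_s = −tan φ tan δ = 0.0043, giving H_s = 89.75°.
Day length = 2 H_s / 15° h⁻¹ = 179.50° / 15 = 11.967 h.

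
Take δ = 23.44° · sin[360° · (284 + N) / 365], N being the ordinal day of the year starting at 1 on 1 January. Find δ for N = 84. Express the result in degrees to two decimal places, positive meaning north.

360 × (284 + 84) / 365 = 362.959°; sin(362.959°) = 0.0516.
δ = 23.44 × 0.0516 = 1.210° ≈ +1.21°.

+1.21°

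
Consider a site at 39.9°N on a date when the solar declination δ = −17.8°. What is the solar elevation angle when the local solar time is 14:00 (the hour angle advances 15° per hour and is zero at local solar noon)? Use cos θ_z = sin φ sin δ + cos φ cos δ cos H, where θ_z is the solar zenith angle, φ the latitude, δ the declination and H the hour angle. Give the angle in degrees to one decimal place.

Hour angle H = 15° × (14 − 12) = 30.00°.
With φ = 39.9°, δ = -17.8°, H = 30.00°: sin φ sin δ = -0.1961, cos φ cos δ cos H = 0.6326, so cos θ_z = 0.4365.
θ_z = arccos(0.4365) = 64.12°, so the elevation is 90° − 64.12° = 25.88°.

25.9°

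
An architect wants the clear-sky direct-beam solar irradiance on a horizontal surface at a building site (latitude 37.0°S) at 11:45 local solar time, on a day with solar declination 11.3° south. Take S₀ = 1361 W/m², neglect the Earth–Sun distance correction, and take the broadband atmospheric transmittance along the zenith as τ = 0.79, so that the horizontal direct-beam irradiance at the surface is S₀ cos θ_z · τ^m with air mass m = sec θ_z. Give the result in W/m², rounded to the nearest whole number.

942 W/m²

Hour angle H = 15° × (11.75 − 12) = -3.75°.
With φ = -37.0°, δ = -11.3°, H = -3.75°: sin φ sin δ = 0.1179, cos φ cos δ cos H = 0.7815, so cos θ_z = 0.8994.
Air mass m = 1/cos θ_z = 1/0.8994 = 1.112; τ^m = 0.79^1.112 = 0.7694.
Surface direct beam = 1361 × 0.8994 × 0.7694 = 941.81 W/m².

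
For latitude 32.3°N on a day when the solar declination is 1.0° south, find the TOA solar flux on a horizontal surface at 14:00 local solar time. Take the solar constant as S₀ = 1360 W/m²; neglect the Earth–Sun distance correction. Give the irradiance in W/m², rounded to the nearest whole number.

Hour angle H = 15° × (14 − 12) = 30.00°.
With φ = 32.3°, δ = -1.0°, H = 30.00°: sin φ sin δ = -0.0093, cos φ cos δ cos H = 0.7319, so cos θ_z = 0.7226.
Top-of-atmosphere irradiance = S₀ cos θ_z = 1360 × 0.7226 = 982.74 W/m².

983 W/m²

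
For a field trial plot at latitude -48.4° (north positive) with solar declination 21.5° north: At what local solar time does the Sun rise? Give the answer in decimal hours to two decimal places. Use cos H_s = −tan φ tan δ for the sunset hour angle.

The sunset hour angle satisfies cos H_s = −tan φ tan δ = 0.4437, giving H_s = 63.66°.
Sunrise is at 12 − H_s/15 = 12 − 4.244 = 7.756 h local solar time.

7.76 h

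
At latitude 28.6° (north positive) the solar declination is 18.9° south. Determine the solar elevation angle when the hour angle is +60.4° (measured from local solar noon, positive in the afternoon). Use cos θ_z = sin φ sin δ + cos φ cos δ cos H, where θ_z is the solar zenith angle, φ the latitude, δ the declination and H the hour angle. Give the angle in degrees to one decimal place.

cos θ_z = sin(28.6°) sin(-18.9°) + cos(28.6°) cos(-18.9°) cos(60.40°) = -0.1551 + 0.4103 = 0.2552.
θ_z = arccos(0.2552) = 75.21°, so the elevation is 90° − 75.21° = 14.79°.

14.8°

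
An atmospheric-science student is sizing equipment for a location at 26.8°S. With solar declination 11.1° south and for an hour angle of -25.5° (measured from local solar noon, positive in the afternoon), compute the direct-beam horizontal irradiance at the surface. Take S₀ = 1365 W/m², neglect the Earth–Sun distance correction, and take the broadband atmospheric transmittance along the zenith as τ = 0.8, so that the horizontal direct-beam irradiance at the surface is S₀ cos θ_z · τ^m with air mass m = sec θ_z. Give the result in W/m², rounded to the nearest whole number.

cos θ_z = sin φ sin δ + cos φ cos δ cos H = (-0.4509)(-0.1925) + (0.8926)(0.9813)(0.9026) = 0.8774.
Air mass m = 1/cos θ_z = 1/0.8774 = 1.140; τ^m = 0.8^1.140 = 0.7754.
Surface direct beam = 1365 × 0.8774 × 0.7754 = 928.66 W/m².

929 W/m²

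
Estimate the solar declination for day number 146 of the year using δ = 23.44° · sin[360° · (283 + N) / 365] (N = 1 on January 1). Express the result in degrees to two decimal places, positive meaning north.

360 × (283 + 146) / 365 = 423.123°; sin(423.123°) = 0.8920.
δ = 23.44 × 0.8920 = 20.908° ≈ +20.91°.

+20.91°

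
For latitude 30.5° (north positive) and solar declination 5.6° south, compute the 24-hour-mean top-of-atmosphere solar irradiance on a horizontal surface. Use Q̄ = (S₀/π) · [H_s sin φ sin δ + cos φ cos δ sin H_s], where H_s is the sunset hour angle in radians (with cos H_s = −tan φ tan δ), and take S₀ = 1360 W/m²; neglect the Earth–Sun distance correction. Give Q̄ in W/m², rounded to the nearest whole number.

The sunset hour angle satisfies cos H_s = −tan φ tan δ = 0.0578, giving H_s = 86.69°. In radians, H_s = 1.5130.
H_s sin φ sin δ = 1.5130 × 0.5075 × -0.0976 = -0.0749.
cos φ cos δ sin H_s = 0.8616 × 0.9952 × 0.9983 = 0.8560.
Q̄ = (1360/π) × (-0.0749 + 0.8560) = 432.90 × 0.7811 = 338.14 W/m².

338 W/m²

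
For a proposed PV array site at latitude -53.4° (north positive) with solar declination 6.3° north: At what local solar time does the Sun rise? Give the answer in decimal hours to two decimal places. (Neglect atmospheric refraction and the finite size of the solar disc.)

−tan φ tan δ = −(-1.3465)(0.1104) = 0.1487; H_s = arccos(0.1487) = 81.45°.
Sunrise is at 12 − H_s/15 = 12 − 5.430 = 6.570 h local solar time.

6.57 h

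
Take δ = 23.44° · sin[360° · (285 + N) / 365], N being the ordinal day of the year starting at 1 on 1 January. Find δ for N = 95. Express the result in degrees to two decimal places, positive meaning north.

360 × (285 + 95) / 365 = 374.795°; sin(374.795°) = 0.2554.
δ = 23.44 × 0.2554 = 5.987° ≈ +5.99°.

+5.99°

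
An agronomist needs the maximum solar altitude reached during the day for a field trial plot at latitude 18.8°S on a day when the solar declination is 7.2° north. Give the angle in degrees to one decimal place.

64.0°

At local solar noon the hour angle is zero, so the elevation is 90° − |φ − δ| = 90° − |-18.8° − (7.2°)| = 90° − 26.0° = 64.0°.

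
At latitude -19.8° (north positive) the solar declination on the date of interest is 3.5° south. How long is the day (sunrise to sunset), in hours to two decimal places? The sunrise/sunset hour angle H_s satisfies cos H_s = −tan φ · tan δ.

cos H_s = −tan(-19.8°) · tan(-3.5°) = -0.0220, so H_s = arccos(-0.0220) = 91.26°.
Day length = 2 H_s / 15° h⁻¹ = 182.52° / 15 = 12.168 h.

12.17 hours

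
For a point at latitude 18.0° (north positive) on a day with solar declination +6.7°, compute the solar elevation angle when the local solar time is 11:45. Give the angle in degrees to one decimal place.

Hour angle H = 15° × (11.75 − 12) = -3.75°.
cos θ_z = sin(18.0°) sin(6.7°) + cos(18.0°) cos(6.7°) cos(-3.75°) = 0.0361 + 0.9425 = 0.9786.
θ_z = arccos(0.9786) = 11.87°, so the elevation is 90° − 11.87° = 78.13°.

78.1°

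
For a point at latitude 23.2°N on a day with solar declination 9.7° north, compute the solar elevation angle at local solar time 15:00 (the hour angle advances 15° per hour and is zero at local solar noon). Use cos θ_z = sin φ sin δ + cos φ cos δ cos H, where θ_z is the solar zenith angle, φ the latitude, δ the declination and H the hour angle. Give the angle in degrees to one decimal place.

45.0°

Hour angle H = 15° × (15 − 12) = 45.00°.
cos θ_z = sin φ sin δ + cos φ cos δ cos H = (0.3939)(0.1685) + (0.9191)(0.9857)(0.7071) = 0.7070.
θ_z = arccos(0.7070) = 45.01°, so the elevation is 90° − 45.01° = 44.99°.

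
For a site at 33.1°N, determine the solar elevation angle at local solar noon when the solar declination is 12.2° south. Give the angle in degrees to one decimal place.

At local solar noon the hour angle is zero, so the elevation is 90° − |φ − δ| = 90° − |33.1° − (-12.2°)| = 90° − 45.3° = 44.7°.

44.7°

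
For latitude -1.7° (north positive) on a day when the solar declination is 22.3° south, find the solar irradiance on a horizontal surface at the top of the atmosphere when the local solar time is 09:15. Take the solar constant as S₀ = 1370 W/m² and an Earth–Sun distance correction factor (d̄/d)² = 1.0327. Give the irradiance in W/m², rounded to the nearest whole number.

1000 W/m²

Hour angle H = 15° × (9.25 − 12) = -41.25°.
With φ = -1.7°, δ = -22.3°, H = -41.25°: sin φ sin δ = 0.0113, cos φ cos δ cos H = 0.6953, so cos θ_z = 0.7066.
Top-of-atmosphere irradiance = S₀ (d̄/d)² cos θ_z = 1370 × 1.0327 × 0.7066 = 999.70 W/m².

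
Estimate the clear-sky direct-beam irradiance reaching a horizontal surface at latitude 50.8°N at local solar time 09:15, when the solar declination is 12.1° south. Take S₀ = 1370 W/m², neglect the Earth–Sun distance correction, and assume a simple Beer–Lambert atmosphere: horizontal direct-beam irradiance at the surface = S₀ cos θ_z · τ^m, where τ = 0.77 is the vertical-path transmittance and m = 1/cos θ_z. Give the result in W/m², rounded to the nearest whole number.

Hour angle H = 15° × (9.25 − 12) = -41.25°.
cos θ_z = sin(50.8°) sin(-12.1°) + cos(50.8°) cos(-12.1°) cos(-41.25°) = -0.1624 + 0.4646 = 0.3022.
Air mass m = 1/cos θ_z = 1/0.3022 = 3.309; τ^m = 0.77^3.309 = 0.4211.
Surface direct beam = 1370 × 0.3022 × 0.4211 = 174.34 W/m².

174 W/m²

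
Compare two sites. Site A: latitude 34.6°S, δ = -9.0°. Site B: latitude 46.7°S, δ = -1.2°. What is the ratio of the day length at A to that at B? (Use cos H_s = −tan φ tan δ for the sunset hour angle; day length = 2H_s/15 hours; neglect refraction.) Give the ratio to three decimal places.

A: H_s = arccos(−tan -34.6° · tan -9.0°) = 96.27°, so 2H_s/15 = 12.8360 h.
B: H_s = arccos(−tan -46.7° · tan -1.2°) = 91.27°, so 2H_s/15 = 12.1693 h.
Ratio A/B = 12.8360 / 12.1693 = 1.0548.

1.055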